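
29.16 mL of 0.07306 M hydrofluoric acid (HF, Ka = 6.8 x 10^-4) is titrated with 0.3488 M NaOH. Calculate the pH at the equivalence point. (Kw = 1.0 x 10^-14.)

7.97

n(HF) = 0.07306 x 0.02916 = 0.002130 mol; V(NaOH) at equivalence = 0.002130/0.3488 = 0.006108 L.
At equivalence all the acid is converted to F-; total volume = 0.02916 + 0.006108 = 0.03527 L, so [F-] = 0.002130/0.03527 = 0.06041 M.
Kb = Kw/Ka = 1.0e-14 / 6.8 x 10^-4 = 1.47e-11.
[OH^-] = sqrt(Kb x [F-]) = sqrt(1.47e-11 x 0.06041) = 9.43e-7 M.
pOH = 6.03, so pH = 14.00 - 6.03 = 7.97.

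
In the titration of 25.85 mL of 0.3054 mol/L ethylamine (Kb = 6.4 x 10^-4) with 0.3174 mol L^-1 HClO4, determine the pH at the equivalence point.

n(C2H5NH2) = 0.3054 x 0.02585 = 0.007895 mol; V(HClO4) at equivalence = 0.007895/0.3174 = 0.02487 L.
At equivalence the base is fully converted to C2H5NH3+; total volume = 0.05072 L, so [C2H5NH3+] = 0.007895/0.05072 = 0.1556 M.
Ka(C2H5NH3+) = Kw/Kb = 1.0e-14 / 6.4 x 10^-4 = 1.56e-11.
[H^+] = sqrt(Ka x [C2H5NH3+]) = sqrt(1.56e-11 x 0.1556) = 1.56e-6 M.
pH = -log(1.56e-6) = 5.81.

5.81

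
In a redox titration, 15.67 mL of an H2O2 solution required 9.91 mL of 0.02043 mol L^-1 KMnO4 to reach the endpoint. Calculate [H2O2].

0.0323 M

n(KMnO4) = 0.02043 x 0.009910 = 0.0002025 mol.
From the balanced equation, 2 mol KMnO4 reacts with 5 mol H2O2, so n(H2O2) = 0.0002025 x 5/2 = 0.0005062 mol.
[H2O2] = 0.0005062 / 0.01567 L = 0.0323 M.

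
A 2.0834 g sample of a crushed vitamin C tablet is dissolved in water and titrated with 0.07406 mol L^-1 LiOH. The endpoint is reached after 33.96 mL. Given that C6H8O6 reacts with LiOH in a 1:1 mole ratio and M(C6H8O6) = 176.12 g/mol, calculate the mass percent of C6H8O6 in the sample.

21.3%

n(LiOH) = 0.07406 x 0.03396 = 0.002515 mol.
n(C6H8O6) = 0.002515 / 1 = 0.002515 mol.
mass of C6H8O6 = 0.002515 x 176.12 = 0.4430 g.
% purity = 0.4430 / 2.0834 x 100 = 21.3%.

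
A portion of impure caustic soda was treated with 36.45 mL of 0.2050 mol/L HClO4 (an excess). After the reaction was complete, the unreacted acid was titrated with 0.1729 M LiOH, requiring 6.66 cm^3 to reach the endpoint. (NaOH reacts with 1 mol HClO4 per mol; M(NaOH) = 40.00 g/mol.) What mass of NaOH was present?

0.253 g

Total n(HClO4) added = 0.2050 x 0.03645 = 0.007472 mol.
n(LiOH) used = 0.1729 x 0.006660 = 0.001152 mol, which equals the excess n(HClO4).
So n(HClO4) consumed by the sample = 0.007472 - 0.001152 = 0.006321 mol.
n(NaOH) = 0.006321 / 1 = 0.006321 mol.
mass = 0.006321 mol x 40.00 g/mol = 0.253 g.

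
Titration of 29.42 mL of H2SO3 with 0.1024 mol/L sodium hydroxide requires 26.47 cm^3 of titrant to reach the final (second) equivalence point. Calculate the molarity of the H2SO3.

n(NaOH) = 0.1024 x 0.02647 = 0.002711 mol.
At the final (second) equivalence point, 2 mol OH^- react per mol H2SO3, so n(H2SO3) = 0.002711 / 2 = 0.001355 mol.
[H2SO3] = 0.001355 / 0.02942 L = 0.0461 M.

0.0461 M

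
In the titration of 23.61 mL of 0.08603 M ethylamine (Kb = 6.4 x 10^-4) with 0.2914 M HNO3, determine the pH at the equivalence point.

n(C2H5NH2) = 0.08603 x 0.02361 = 0.002031 mol; V(HNO3) at equivalence = 0.002031/0.2914 = 0.006970 L.
At equivalence the base is fully converted to C2H5NH3+; total volume = 0.03058 L, so [C2H5NH3+] = 0.002031/0.03058 = 0.06642 M.
Ka(C2H5NH3+) = Kw/Kb = 1.0e-14 / 6.4 x 10^-4 = 1.56e-11.
[H^+] = sqrt(Ka x [C2H5NH3+]) = sqrt(1.56e-11 x 0.06642) = 1.02e-6 M.
pH = -log(1.02e-6) = 5.99.

5.99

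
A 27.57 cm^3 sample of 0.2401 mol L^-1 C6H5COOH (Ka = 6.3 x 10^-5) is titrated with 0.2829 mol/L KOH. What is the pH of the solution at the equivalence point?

n(C6H5COOH) = 0.2401 x 0.02757 = 0.006620 mol; V(KOH) at equivalence = 0.006620/0.2829 = 0.02340 L.
At equivalence all the acid is converted to C6H5COO-; total volume = 0.02757 + 0.02340 = 0.05097 L, so [C6H5COO-] = 0.006620/0.05097 = 0.1299 M.
Kb = Kw/Ka = 1.0e-14 / 6.3 x 10^-5 = 1.59e-10.
[OH^-] = sqrt(Kb x [C6H5COO-]) = sqrt(1.59e-10 x 0.1299) = 4.54e-6 M.
pOH = 5.34, so pH = 14.00 - 5.34 = 8.66.

8.66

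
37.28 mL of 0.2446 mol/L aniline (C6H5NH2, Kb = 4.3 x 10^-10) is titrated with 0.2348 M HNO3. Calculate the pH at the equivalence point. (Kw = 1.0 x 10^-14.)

2.78

n(C6H5NH2) = 0.2446 x 0.03728 = 0.009119 mol; V(HNO3) at equivalence = 0.009119/0.2348 = 0.03884 L.
At equivalence the base is fully converted to C6H5NH3+; total volume = 0.07612 L, so [C6H5NH3+] = 0.009119/0.07612 = 0.1198 M.
Ka(C6H5NH3+) = Kw/Kb = 1.0e-14 / 4.3 x 10^-10 = 2.33e-5.
[H^+] = sqrt(Ka x [C6H5NH3+]) = sqrt(2.33e-5 x 0.1198) = 0.00167 M.
pH = -log(0.00167) = 2.78.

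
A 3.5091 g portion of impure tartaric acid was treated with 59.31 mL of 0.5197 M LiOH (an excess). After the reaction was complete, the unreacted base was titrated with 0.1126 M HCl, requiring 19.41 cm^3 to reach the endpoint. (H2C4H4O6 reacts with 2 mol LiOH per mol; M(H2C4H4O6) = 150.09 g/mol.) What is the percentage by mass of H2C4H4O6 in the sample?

61.2%

Total n(LiOH) added = 0.5197 x 0.05931 = 0.03082 mol.
n(HCl) used = 0.1126 x 0.01941 = 0.002186 mol, which equals the excess n(LiOH).
So n(LiOH) consumed by the sample = 0.03082 - 0.002186 = 0.02864 mol.
n(H2C4H4O6) = 0.02864 / 2 = 0.01432 mol.
mass H2C4H4O6 = 0.01432 x 150.09 = 2.149 g, so %H2C4H4O6 = 2.149/3.5091 x 100 = 61.2%.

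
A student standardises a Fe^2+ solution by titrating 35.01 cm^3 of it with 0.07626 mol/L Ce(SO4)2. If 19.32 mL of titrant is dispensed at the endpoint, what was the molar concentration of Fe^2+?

n(Ce(SO4)2) = 0.07626 x 0.01932 = 0.001473 mol.
From the balanced equation, 1 mol Ce(SO4)2 reacts with 1 mol Fe^2+, so n(Fe^2+) = 0.001473 x 1/1 = 0.001473 mol.
[Fe^2+] = 0.001473 / 0.03501 L = 0.0421 M.

0.0421 M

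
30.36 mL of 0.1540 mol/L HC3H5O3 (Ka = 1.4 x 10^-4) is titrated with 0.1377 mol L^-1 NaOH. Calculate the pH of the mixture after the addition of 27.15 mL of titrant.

Initial n(HC3H5O3) = 0.1540 x 0.03036 = 0.004675 mol.
n(NaOH) added = 0.1377 x 0.02715 = 0.003739 mol, converting that many moles of HC3H5O3 to C3H5O3-.
Remaining n(HC3H5O3) = 0.0009369 mol; n(C3H5O3-) = 0.003739 mol.
By Henderson-Hasselbalch, pH = pKa + log([A^-]/[HA]) = 3.85 + log(0.003739/0.0009369) = 3.85 + (+0.60) = 4.45.

4.45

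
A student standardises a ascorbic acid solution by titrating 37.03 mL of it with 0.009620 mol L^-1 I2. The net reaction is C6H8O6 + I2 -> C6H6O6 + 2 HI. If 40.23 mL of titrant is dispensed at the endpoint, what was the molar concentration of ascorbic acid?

n(I2) = 0.009620 x 0.04023 = 0.0003870 mol.
From the balanced equation, 1 mol I2 reacts with 1 mol ascorbic acid, so n(ascorbic acid) = 0.0003870 x 1/1 = 0.0003870 mol.
[ascorbic acid] = 0.0003870 / 0.03703 L = 0.0105 M.

0.0105 M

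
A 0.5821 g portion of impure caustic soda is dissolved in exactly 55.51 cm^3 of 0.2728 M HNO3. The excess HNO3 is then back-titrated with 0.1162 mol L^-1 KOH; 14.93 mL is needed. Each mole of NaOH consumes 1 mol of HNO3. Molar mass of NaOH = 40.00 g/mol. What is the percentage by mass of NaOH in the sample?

92.1%

Total n(HNO3) added = 0.2728 x 0.05551 = 0.01514 mol.
n(KOH) used = 0.1162 x 0.01493 = 0.001735 mol, which equals the excess n(HNO3).
So n(HNO3) consumed by the sample = 0.01514 - 0.001735 = 0.01341 mol.
n(NaOH) = 0.01341 / 1 = 0.01341 mol.
mass NaOH = 0.01341 x 40.00 = 0.5363 g, so %NaOH = 0.5363/0.5821 x 100 = 92.1%.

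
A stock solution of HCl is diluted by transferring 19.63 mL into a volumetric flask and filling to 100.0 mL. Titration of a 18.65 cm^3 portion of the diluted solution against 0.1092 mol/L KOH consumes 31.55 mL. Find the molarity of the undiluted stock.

n(KOH) = 0.1092 x 0.03155 = 0.003445 mol.
n(HCl) in the aliquot = 0.003445 mol.
[diluted HCl] = 0.003445 / 0.01865 = 0.1847 M.
Dilution factor = 100.0/19.63 = 5.094, so [stock] = 0.1847 x 5.094 = 0.941 M.

0.941 M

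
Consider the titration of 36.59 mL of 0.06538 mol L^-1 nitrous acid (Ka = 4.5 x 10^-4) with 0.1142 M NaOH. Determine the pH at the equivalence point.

7.98

n(HNO2) = 0.06538 x 0.03659 = 0.002392 mol; V(NaOH) at equivalence = 0.002392/0.1142 = 0.02095 L.
At equivalence all the acid is converted to NO2-; total volume = 0.03659 + 0.02095 = 0.05754 L, so [NO2-] = 0.002392/0.05754 = 0.04158 M.
Kb = Kw/Ka = 1.0e-14 / 4.5 x 10^-4 = 2.22e-11.
[OH^-] = sqrt(Kb x [NO2-]) = sqrt(2.22e-11 x 0.04158) = 9.61e-7 M.
pOH = 6.02, so pH = 14.00 - 6.02 = 7.98.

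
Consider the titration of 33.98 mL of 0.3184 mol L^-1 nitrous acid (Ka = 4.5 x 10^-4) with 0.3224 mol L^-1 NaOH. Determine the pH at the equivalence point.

n(HNO2) = 0.3184 x 0.03398 = 0.01082 mol; V(NaOH) at equivalence = 0.01082/0.3224 = 0.03356 L.
At equivalence all the acid is converted to NO2-; total volume = 0.03398 + 0.03356 = 0.06754 L, so [NO2-] = 0.01082/0.06754 = 0.1602 M.
Kb = Kw/Ka = 1.0e-14 / 4.5 x 10^-4 = 2.22e-11.
[OH^-] = sqrt(Kb x [NO2-]) = sqrt(2.22e-11 x 0.1602) = 1.89e-6 M.
pOH = 5.72, so pH = 14.00 - 5.72 = 8.28.

8.28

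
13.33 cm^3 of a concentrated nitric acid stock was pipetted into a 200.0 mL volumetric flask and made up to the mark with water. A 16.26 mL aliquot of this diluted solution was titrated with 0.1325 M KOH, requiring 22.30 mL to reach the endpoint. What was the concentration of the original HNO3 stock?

2.73 M

n(KOH) = 0.1325 x 0.02230 = 0.002955 mol.
n(HNO3) in the aliquot = 0.002955 mol.
[diluted HNO3] = 0.002955 / 0.01626 = 0.1817 M.
Dilution factor = 200.0/13.33 = 15.00, so [stock] = 0.1817 x 15.00 = 2.73 M.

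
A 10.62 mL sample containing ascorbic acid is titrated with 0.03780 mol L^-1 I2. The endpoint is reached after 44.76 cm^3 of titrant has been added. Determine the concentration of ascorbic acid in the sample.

0.159 M

n(I2) = 0.03780 x 0.04476 = 0.001692 mol.
From the balanced equation, 1 mol I2 reacts with 1 mol ascorbic acid, so n(ascorbic acid) = 0.001692 x 1/1 = 0.001692 mol.
[ascorbic acid] = 0.001692 / 0.01062 L = 0.159 M.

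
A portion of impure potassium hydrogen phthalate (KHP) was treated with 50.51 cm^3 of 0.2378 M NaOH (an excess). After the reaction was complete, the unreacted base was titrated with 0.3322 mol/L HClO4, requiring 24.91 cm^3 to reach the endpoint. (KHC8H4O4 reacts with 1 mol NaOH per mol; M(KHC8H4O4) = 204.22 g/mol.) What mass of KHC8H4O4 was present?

Total n(NaOH) added = 0.2378 x 0.05051 = 0.01201 mol.
n(HClO4) used = 0.3322 x 0.02491 = 0.008275 mol, which equals the excess n(NaOH).
So n(NaOH) consumed by the sample = 0.01201 - 0.008275 = 0.003736 mol.
n(KHC8H4O4) = 0.003736 / 1 = 0.003736 mol.
mass = 0.003736 mol x 204.22 g/mol = 0.763 g.

0.763 g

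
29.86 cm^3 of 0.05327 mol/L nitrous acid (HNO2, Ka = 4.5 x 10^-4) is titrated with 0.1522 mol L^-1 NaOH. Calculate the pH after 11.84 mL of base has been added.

n(acid) = 0.05327 x 0.02986 = 0.001591 mol; n(NaOH) added = 0.1522 x 0.01184 = 0.001802 mol.
Base is in excess by 0.001802 - 0.001591 = 0.0002114 mol in a total volume of 0.04170 L.
[OH^-] = 0.0002114/0.04170 = 0.005070 M, so pOH = 2.30 and pH = 14.00 - 2.30 = 11.70.

11.70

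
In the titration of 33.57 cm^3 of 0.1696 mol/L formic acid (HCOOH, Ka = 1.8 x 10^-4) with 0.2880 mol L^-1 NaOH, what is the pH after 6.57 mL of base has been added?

Initial n(HCOOH) = 0.1696 x 0.03357 = 0.005693 mol.
n(NaOH) added = 0.2880 x 0.006570 = 0.001892 mol, converting that many moles of HCOOH to HCOO-.
Remaining n(HCOOH) = 0.003801 mol; n(HCOO-) = 0.001892 mol.
By Henderson-Hasselbalch, pH = pKa + log([A^-]/[HA]) = 3.74 + log(0.001892/0.003801) = 3.74 + (-0.30) = 3.44.

3.44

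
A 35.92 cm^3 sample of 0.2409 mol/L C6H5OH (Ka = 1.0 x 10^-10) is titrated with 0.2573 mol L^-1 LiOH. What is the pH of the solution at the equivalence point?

n(C6H5OH) = 0.2409 x 0.03592 = 0.008653 mol; V(LiOH) at equivalence = 0.008653/0.2573 = 0.03363 L.
At equivalence all the acid is converted to C6H5O-; total volume = 0.03592 + 0.03363 = 0.06955 L, so [C6H5O-] = 0.008653/0.06955 = 0.1244 M.
Kb = Kw/Ka = 1.0e-14 / 1.0 x 10^-10 = 0.000100.
[OH^-] = sqrt(Kb x [C6H5O-]) = sqrt(0.000100 x 0.1244) = 0.00353 M.
pOH = 2.45, so pH = 14.00 - 2.45 = 11.55.

11.55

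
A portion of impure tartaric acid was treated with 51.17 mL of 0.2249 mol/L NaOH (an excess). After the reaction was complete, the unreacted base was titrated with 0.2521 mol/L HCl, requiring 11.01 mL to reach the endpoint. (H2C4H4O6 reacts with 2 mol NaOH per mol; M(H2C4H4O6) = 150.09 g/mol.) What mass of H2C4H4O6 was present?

0.655 g

Total n(NaOH) added = 0.2249 x 0.05117 = 0.01151 mol.
n(HCl) used = 0.2521 x 0.01101 = 0.002776 mol, which equals the excess n(NaOH).
So n(NaOH) consumed by the sample = 0.01151 - 0.002776 = 0.008733 mol.
n(H2C4H4O6) = 0.008733 / 2 = 0.004366 mol.
mass = 0.004366 mol x 150.09 g/mol = 0.655 g.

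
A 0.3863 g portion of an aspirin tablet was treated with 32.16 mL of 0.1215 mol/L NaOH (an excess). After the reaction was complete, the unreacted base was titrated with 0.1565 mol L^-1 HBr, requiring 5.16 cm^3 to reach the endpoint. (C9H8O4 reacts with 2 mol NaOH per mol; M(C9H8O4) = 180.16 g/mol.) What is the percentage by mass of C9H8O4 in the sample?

Total n(NaOH) added = 0.1215 x 0.03216 = 0.003907 mol.
n(HBr) used = 0.1565 x 0.005160 = 0.0008075 mol, which equals the excess n(NaOH).
So n(NaOH) consumed by the sample = 0.003907 - 0.0008075 = 0.003100 mol.
n(C9H8O4) = 0.003100 / 2 = 0.001550 mol.
mass C9H8O4 = 0.001550 x 180.16 = 0.2792 g, so %C9H8O4 = 0.2792/0.3863 x 100 = 72.3%.

72.3%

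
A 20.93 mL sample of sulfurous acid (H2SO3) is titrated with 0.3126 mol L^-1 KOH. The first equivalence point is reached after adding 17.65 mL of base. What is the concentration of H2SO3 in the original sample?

n(KOH) = 0.3126 x 0.01765 = 0.005517 mol.
At the first equivalence point, 1 mol OH^- react per mol H2SO3, so n(H2SO3) = 0.005517 / 1 = 0.005517 mol.
[H2SO3] = 0.005517 / 0.02093 L = 0.264 M.

0.264 M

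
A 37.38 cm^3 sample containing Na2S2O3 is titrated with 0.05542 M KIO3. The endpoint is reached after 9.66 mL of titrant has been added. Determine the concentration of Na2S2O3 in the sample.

n(KIO3) = 0.05542 x 0.009660 = 0.0005354 mol.
From the balanced equation, 1 mol KIO3 reacts with 6 mol Na2S2O3, so n(Na2S2O3) = 0.0005354 x 6/1 = 0.003212 mol.
[Na2S2O3] = 0.003212 / 0.03738 L = 0.0859 M.

0.0859 M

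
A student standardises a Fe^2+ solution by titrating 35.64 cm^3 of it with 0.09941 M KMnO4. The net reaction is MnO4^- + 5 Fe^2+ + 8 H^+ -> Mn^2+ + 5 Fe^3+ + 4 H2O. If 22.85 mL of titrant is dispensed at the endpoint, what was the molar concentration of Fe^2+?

n(KMnO4) = 0.09941 x 0.02285 = 0.002272 mol.
From the balanced equation, 1 mol KMnO4 reacts with 5 mol Fe^2+, so n(Fe^2+) = 0.002272 x 5/1 = 0.01136 mol.
[Fe^2+] = 0.01136 / 0.03564 L = 0.319 M.

0.319 M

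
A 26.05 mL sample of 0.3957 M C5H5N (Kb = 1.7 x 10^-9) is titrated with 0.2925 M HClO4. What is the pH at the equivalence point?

3.00

n(C5H5N) = 0.3957 x 0.02605 = 0.01031 mol; V(HClO4) at equivalence = 0.01031/0.2925 = 0.03524 L.
At equivalence the base is fully converted to C5H5NH+; total volume = 0.06129 L, so [C5H5NH+] = 0.01031/0.06129 = 0.1682 M.
Ka(C5H5NH+) = Kw/Kb = 1.0e-14 / 1.7 x 10^-9 = 5.88e-6.
[H^+] = sqrt(Ka x [C5H5NH+]) = sqrt(5.88e-6 x 0.1682) = 0.000995 M.
pH = -log(0.000995) = 3.00.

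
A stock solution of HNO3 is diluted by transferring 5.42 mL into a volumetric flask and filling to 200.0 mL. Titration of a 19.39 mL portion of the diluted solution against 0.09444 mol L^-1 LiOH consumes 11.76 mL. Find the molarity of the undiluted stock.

n(LiOH) = 0.09444 x 0.01176 = 0.001111 mol.
n(HNO3) in the aliquot = 0.001111 mol.
[diluted HNO3] = 0.001111 / 0.01939 = 0.05728 M.
Dilution factor = 200.0/5.420 = 36.90, so [stock] = 0.05728 x 36.90 = 2.11 M.

2.11 M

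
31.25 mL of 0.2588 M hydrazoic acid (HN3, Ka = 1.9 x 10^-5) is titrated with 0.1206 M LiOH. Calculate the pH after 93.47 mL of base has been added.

12.41

n(acid) = 0.2588 x 0.03125 = 0.008087 mol; n(LiOH) added = 0.1206 x 0.09347 = 0.01127 mol.
Base is in excess by 0.01127 - 0.008087 = 0.003185 mol in a total volume of 0.1247 L.
[OH^-] = 0.003185/0.1247 = 0.02554 M, so pOH = 1.59 and pH = 14.00 - 1.59 = 12.41.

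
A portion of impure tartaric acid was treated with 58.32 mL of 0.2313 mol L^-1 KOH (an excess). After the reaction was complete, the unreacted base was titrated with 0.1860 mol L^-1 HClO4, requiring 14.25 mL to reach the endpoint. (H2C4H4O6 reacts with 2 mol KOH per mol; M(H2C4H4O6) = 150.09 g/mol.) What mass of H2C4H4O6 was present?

Total n(KOH) added = 0.2313 x 0.05832 = 0.01349 mol.
n(HClO4) used = 0.1860 x 0.01425 = 0.002651 mol, which equals the excess n(KOH).
So n(KOH) consumed by the sample = 0.01349 - 0.002651 = 0.01084 mol.
n(H2C4H4O6) = 0.01084 / 2 = 0.005419 mol.
mass = 0.005419 mol x 150.09 g/mol = 0.813 g.

0.813 g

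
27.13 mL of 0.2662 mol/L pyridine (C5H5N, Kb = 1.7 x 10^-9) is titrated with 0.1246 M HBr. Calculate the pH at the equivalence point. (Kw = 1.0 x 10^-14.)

3.15

n(C5H5N) = 0.2662 x 0.02713 = 0.007222 mol; V(HBr) at equivalence = 0.007222/0.1246 = 0.05796 L.
At equivalence the base is fully converted to C5H5NH+; total volume = 0.08509 L, so [C5H5NH+] = 0.007222/0.08509 = 0.08487 M.
Ka(C5H5NH+) = Kw/Kb = 1.0e-14 / 1.7 x 10^-9 = 5.88e-6.
[H^+] = sqrt(Ka x [C5H5NH+]) = sqrt(5.88e-6 x 0.08487) = 0.000707 M.
pH = -log(0.000707) = 3.15.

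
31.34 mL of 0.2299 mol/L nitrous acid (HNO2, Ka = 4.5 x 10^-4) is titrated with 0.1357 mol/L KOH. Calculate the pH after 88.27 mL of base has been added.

12.60

n(acid) = 0.2299 x 0.03134 = 0.007205 mol; n(KOH) added = 0.1357 x 0.08827 = 0.01198 mol.
Base is in excess by 0.01198 - 0.007205 = 0.004773 mol in a total volume of 0.1196 L.
[OH^-] = 0.004773/0.1196 = 0.03991 M, so pOH = 1.40 and pH = 14.00 - 1.40 = 12.60.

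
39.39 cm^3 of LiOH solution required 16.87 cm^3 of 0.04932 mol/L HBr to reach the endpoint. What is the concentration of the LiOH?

0.0211 M

n(HBr) delivered = 0.04932 x 0.01687 = 0.0008320 mol.
For a 1:1 reaction, n(LiOH) = 0.0008320 mol.
[LiOH] = 0.0008320 mol / 0.03939 L = 0.0211 M.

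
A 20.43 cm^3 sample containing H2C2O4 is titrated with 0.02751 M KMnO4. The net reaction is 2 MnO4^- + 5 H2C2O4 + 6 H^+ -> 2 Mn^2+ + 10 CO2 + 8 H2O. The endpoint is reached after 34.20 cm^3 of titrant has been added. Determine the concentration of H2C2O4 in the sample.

0.115 M

n(KMnO4) = 0.02751 x 0.03420 = 0.0009408 mol.
From the balanced equation, 2 mol KMnO4 reacts with 5 mol H2C2O4, so n(H2C2O4) = 0.0009408 x 5/2 = 0.002352 mol.
[H2C2O4] = 0.002352 / 0.02043 L = 0.115 M.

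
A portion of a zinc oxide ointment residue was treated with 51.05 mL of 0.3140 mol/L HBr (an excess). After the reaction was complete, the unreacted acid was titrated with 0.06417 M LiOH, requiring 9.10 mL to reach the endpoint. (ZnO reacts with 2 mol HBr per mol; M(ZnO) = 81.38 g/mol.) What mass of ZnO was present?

Total n(HBr) added = 0.3140 x 0.05105 = 0.01603 mol.
n(LiOH) used = 0.06417 x 0.009100 = 0.0005839 mol, which equals the excess n(HBr).
So n(HBr) consumed by the sample = 0.01603 - 0.0005839 = 0.01545 mol.
n(ZnO) = 0.01545 / 2 = 0.007723 mol.
mass = 0.007723 mol x 81.38 g/mol = 0.628 g.

0.628 g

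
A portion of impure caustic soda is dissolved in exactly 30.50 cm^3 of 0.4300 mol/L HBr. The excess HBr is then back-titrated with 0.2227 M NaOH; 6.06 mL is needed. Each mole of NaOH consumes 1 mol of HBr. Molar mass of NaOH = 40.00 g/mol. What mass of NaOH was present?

0.471 g

Total n(HBr) added = 0.4300 x 0.03050 = 0.01311 mol.
n(NaOH) used = 0.2227 x 0.006060 = 0.001350 mol, which equals the excess n(HBr).
So n(HBr) consumed by the sample = 0.01311 - 0.001350 = 0.01177 mol.
n(NaOH) = 0.01177 / 1 = 0.01177 mol.
mass = 0.01177 mol x 40.00 g/mol = 0.471 g.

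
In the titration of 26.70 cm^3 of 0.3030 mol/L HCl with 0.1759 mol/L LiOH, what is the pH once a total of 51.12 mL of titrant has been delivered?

n(acid) = 0.3030 x 0.02670 = 0.008090 mol; n(LiOH) added = 0.1759 x 0.05112 = 0.008992 mol.
Base is in excess by 0.008992 - 0.008090 = 0.0009019 mol in a total volume of 0.07782 L.
[OH^-] = 0.0009019/0.07782 = 0.01159 M, so pOH = 1.94 and pH = 14.00 - 1.94 = 12.06.

12.06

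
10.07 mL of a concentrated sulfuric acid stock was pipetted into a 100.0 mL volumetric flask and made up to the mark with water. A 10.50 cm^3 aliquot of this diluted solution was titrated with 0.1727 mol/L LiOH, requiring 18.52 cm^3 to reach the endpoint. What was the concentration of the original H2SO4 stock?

1.51 M

n(LiOH) = 0.1727 x 0.01852 = 0.003198 mol.
n(H2SO4) in the aliquot = 0.003198 x 1/2 = 0.001599 mol.
[diluted H2SO4] = 0.001599 / 0.01050 = 0.1523 M.
Dilution factor = 100.0/10.07 = 9.930, so [stock] = 0.1523 x 9.930 = 1.51 M.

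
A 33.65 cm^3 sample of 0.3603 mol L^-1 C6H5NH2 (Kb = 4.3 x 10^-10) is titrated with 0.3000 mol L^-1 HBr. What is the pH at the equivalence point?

n(C6H5NH2) = 0.3603 x 0.03365 = 0.01212 mol; V(HBr) at equivalence = 0.01212/0.3000 = 0.04041 L.
At equivalence the base is fully converted to C6H5NH3+; total volume = 0.07406 L, so [C6H5NH3+] = 0.01212/0.07406 = 0.1637 M.
Ka(C6H5NH3+) = Kw/Kb = 1.0e-14 / 4.3 x 10^-10 = 2.33e-5.
[H^+] = sqrt(Ka x [C6H5NH3+]) = sqrt(2.33e-5 x 0.1637) = 0.00195 M.
pH = -log(0.00195) = 2.71.

2.71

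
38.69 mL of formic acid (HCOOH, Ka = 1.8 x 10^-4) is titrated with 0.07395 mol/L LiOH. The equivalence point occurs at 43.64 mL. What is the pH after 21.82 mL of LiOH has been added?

3.74

21.82 mL is exactly half the equivalence volume (43.64/2), i.e. the half-equivalence point.
There, n(HA) = n(A^-), so pH = pKa = -log(1.8 x 10^-4) = 3.74.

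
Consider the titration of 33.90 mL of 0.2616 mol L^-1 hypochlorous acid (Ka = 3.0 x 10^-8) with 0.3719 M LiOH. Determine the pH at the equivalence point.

n(HClO) = 0.2616 x 0.03390 = 0.008868 mol; V(LiOH) at equivalence = 0.008868/0.3719 = 0.02385 L.
At equivalence all the acid is converted to ClO-; total volume = 0.03390 + 0.02385 = 0.05775 L, so [ClO-] = 0.008868/0.05775 = 0.1536 M.
Kb = Kw/Ka = 1.0e-14 / 3.0 x 10^-8 = 3.33e-7.
[OH^-] = sqrt(Kb x [ClO-]) = sqrt(3.33e-7 x 0.1536) = 0.000226 M.
pOH = 3.65, so pH = 14.00 - 3.65 = 10.35.

10.35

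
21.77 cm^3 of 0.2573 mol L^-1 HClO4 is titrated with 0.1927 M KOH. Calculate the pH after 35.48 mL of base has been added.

12.33

n(acid) = 0.2573 x 0.02177 = 0.005601 mol; n(KOH) added = 0.1927 x 0.03548 = 0.006837 mol.
Base is in excess by 0.006837 - 0.005601 = 0.001236 mol in a total volume of 0.05725 L.
[OH^-] = 0.001236/0.05725 = 0.02158 M, so pOH = 1.67 and pH = 14.00 - 1.67 = 12.33.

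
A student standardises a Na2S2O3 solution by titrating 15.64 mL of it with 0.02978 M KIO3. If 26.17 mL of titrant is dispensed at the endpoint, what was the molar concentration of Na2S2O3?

0.299 M

n(KIO3) = 0.02978 x 0.02617 = 0.0007793 mol.
From the balanced equation, 1 mol KIO3 reacts with 6 mol Na2S2O3, so n(Na2S2O3) = 0.0007793 x 6/1 = 0.004676 mol.
[Na2S2O3] = 0.004676 / 0.01564 L = 0.299 M.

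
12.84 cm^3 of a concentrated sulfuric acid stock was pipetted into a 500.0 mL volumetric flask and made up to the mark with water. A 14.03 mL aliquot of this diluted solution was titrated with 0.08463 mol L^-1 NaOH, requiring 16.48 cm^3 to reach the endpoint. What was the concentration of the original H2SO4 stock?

1.94 M

n(NaOH) = 0.08463 x 0.01648 = 0.001395 mol.
n(H2SO4) in the aliquot = 0.001395 x 1/2 = 0.0006974 mol.
[diluted H2SO4] = 0.0006974 / 0.01403 = 0.04970 M.
Dilution factor = 500.0/12.84 = 38.94, so [stock] = 0.04970 x 38.94 = 1.94 M.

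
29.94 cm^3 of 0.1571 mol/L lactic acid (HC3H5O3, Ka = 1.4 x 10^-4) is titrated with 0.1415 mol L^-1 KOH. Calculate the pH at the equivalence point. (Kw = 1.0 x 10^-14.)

n(HC3H5O3) = 0.1571 x 0.02994 = 0.004704 mol; V(KOH) at equivalence = 0.004704/0.1415 = 0.03324 L.
At equivalence all the acid is converted to C3H5O3-; total volume = 0.02994 + 0.03324 = 0.06318 L, so [C3H5O3-] = 0.004704/0.06318 = 0.07445 M.
Kb = Kw/Ka = 1.0e-14 / 1.4 x 10^-4 = 7.14e-11.
[OH^-] = sqrt(Kb x [C3H5O3-]) = sqrt(7.14e-11 x 0.07445) = 2.31e-6 M.
pOH = 5.64, so pH = 14.00 - 5.64 = 8.36.

8.36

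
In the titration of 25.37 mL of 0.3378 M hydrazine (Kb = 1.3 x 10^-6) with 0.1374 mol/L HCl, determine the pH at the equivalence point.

n(N2H4) = 0.3378 x 0.02537 = 0.008570 mol; V(HCl) at equivalence = 0.008570/0.1374 = 0.06237 L.
At equivalence the base is fully converted to N2H5+; total volume = 0.08774 L, so [N2H5+] = 0.008570/0.08774 = 0.09767 M.
Ka(N2H5+) = Kw/Kb = 1.0e-14 / 1.3 x 10^-6 = 7.69e-9.
[H^+] = sqrt(Ka x [N2H5+]) = sqrt(7.69e-9 x 0.09767) = 2.74e-5 M.
pH = -log(2.74e-5) = 4.56.

4.56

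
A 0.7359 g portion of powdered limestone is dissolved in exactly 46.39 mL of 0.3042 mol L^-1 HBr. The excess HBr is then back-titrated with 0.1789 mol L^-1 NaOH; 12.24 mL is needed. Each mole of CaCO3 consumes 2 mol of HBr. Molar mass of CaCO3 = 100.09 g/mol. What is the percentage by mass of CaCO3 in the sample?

Total n(HBr) added = 0.3042 x 0.04639 = 0.01411 mol.
n(NaOH) used = 0.1789 x 0.01224 = 0.002190 mol, which equals the excess n(HBr).
So n(HBr) consumed by the sample = 0.01411 - 0.002190 = 0.01192 mol.
n(CaCO3) = 0.01192 / 2 = 0.005961 mol.
mass CaCO3 = 0.005961 x 100.09 = 0.5966 g, so %CaCO3 = 0.5966/0.7359 x 100 = 81.1%.

81.1%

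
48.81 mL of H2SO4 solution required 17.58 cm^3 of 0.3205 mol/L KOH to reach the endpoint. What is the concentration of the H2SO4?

n(KOH) delivered = 0.3205 x 0.01758 = 0.005634 mol.
The reaction is 1 H2SO4 + 2 KOH, so n(H2SO4) = 0.005634 x 1/2 = 0.002817 mol.
[H2SO4] = 0.002817 mol / 0.04881 L = 0.0577 M.

0.0577 M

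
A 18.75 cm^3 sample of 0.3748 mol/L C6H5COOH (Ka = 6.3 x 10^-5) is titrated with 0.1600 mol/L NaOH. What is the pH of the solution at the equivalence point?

n(C6H5COOH) = 0.3748 x 0.01875 = 0.007028 mol; V(NaOH) at equivalence = 0.007028/0.1600 = 0.04392 L.
At equivalence all the acid is converted to C6H5COO-; total volume = 0.01875 + 0.04392 = 0.06267 L, so [C6H5COO-] = 0.007028/0.06267 = 0.1121 M.
Kb = Kw/Ka = 1.0e-14 / 6.3 x 10^-5 = 1.59e-10.
[OH^-] = sqrt(Kb x [C6H5COO-]) = sqrt(1.59e-10 x 0.1121) = 4.22e-6 M.
pOH = 5.37, so pH = 14.00 - 5.37 = 8.63.

8.63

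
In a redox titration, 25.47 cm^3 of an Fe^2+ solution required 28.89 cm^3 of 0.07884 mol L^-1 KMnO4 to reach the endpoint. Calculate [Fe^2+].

0.447 M

n(KMnO4) = 0.07884 x 0.02889 = 0.002278 mol.
From the balanced equation, 1 mol KMnO4 reacts with 5 mol Fe^2+, so n(Fe^2+) = 0.002278 x 5/1 = 0.01139 mol.
[Fe^2+] = 0.01139 / 0.02547 L = 0.447 M.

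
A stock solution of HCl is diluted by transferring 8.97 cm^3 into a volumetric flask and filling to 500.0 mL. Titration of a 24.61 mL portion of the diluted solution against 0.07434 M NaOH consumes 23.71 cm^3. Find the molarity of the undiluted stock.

n(NaOH) = 0.07434 x 0.02371 = 0.001763 mol.
n(HCl) in the aliquot = 0.001763 mol.
[diluted HCl] = 0.001763 / 0.02461 = 0.07162 M.
Dilution factor = 500.0/8.970 = 55.74, so [stock] = 0.07162 x 55.74 = 3.99 M.

3.99 M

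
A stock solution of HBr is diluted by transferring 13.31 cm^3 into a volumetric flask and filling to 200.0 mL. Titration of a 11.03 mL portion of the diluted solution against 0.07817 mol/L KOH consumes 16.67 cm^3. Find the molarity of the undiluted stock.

1.78 M

n(KOH) = 0.07817 x 0.01667 = 0.001303 mol.
n(HBr) in the aliquot = 0.001303 mol.
[diluted HBr] = 0.001303 / 0.01103 = 0.1181 M.
Dilution factor = 200.0/13.31 = 15.03, so [stock] = 0.1181 x 15.03 = 1.78 M.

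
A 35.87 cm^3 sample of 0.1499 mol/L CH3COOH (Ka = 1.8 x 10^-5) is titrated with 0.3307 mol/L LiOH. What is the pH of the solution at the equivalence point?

n(CH3COOH) = 0.1499 x 0.03587 = 0.005377 mol; V(LiOH) at equivalence = 0.005377/0.3307 = 0.01626 L.
At equivalence all the acid is converted to CH3COO-; total volume = 0.03587 + 0.01626 = 0.05213 L, so [CH3COO-] = 0.005377/0.05213 = 0.1031 M.
Kb = Kw/Ka = 1.0e-14 / 1.8 x 10^-5 = 5.56e-10.
[OH^-] = sqrt(Kb x [CH3COO-]) = sqrt(5.56e-10 x 0.1031) = 7.57e-6 M.
pOH = 5.12, so pH = 14.00 - 5.12 = 8.88.

8.88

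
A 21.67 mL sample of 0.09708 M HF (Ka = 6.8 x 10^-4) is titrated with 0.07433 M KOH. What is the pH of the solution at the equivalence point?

n(HF) = 0.09708 x 0.02167 = 0.002104 mol; V(KOH) at equivalence = 0.002104/0.07433 = 0.02830 L.
At equivalence all the acid is converted to F-; total volume = 0.02167 + 0.02830 = 0.04997 L, so [F-] = 0.002104/0.04997 = 0.04210 M.
Kb = Kw/Ka = 1.0e-14 / 6.8 x 10^-4 = 1.47e-11.
[OH^-] = sqrt(Kb x [F-]) = sqrt(1.47e-11 x 0.04210) = 7.87e-7 M.
pOH = 6.10, so pH = 14.00 - 6.10 = 7.90.

7.90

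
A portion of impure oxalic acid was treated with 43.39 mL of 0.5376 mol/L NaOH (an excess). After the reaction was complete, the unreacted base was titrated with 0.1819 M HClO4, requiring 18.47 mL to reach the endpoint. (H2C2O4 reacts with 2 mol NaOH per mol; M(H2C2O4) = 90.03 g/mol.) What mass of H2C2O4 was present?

0.899 g

Total n(NaOH) added = 0.5376 x 0.04339 = 0.02333 mol.
n(HClO4) used = 0.1819 x 0.01847 = 0.003360 mol, which equals the excess n(NaOH).
So n(NaOH) consumed by the sample = 0.02333 - 0.003360 = 0.01997 mol.
n(H2C2O4) = 0.01997 / 2 = 0.009983 mol.
mass = 0.009983 mol x 90.03 g/mol = 0.899 g.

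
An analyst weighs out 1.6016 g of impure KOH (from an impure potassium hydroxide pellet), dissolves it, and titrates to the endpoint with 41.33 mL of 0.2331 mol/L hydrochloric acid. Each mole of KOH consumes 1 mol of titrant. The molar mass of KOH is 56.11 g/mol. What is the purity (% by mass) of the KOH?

33.8%

n(HCl) = 0.2331 x 0.04133 = 0.009634 mol.
n(KOH) = 0.009634 / 1 = 0.009634 mol.
mass of KOH = 0.009634 x 56.11 = 0.5406 g.
% purity = 0.5406 / 1.6016 x 100 = 33.8%.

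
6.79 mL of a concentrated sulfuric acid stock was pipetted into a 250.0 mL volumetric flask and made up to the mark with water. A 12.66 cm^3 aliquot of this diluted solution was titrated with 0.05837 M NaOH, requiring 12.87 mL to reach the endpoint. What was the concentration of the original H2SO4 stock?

1.09 M

n(NaOH) = 0.05837 x 0.01287 = 0.0007512 mol.
n(H2SO4) in the aliquot = 0.0007512 x 1/2 = 0.0003756 mol.
[diluted H2SO4] = 0.0003756 / 0.01266 = 0.02967 M.
Dilution factor = 250.0/6.790 = 36.82, so [stock] = 0.02967 x 36.82 = 1.09 M.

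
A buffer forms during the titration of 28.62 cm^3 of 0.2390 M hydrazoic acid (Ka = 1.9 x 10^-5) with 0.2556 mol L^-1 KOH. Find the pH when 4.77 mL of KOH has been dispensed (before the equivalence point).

4.06

Initial n(HN3) = 0.2390 x 0.02862 = 0.006840 mol.
n(KOH) added = 0.2556 x 0.004770 = 0.001219 mol, converting that many moles of HN3 to N3-.
Remaining n(HN3) = 0.005621 mol; n(N3-) = 0.001219 mol.
By Henderson-Hasselbalch, pH = pKa + log([A^-]/[HA]) = 4.72 + log(0.001219/0.005621) = 4.72 + (-0.66) = 4.06.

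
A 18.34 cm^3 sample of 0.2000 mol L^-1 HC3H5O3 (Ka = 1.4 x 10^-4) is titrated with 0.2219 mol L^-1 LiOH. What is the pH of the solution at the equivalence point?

n(HC3H5O3) = 0.2000 x 0.01834 = 0.003668 mol; V(LiOH) at equivalence = 0.003668/0.2219 = 0.01653 L.
At equivalence all the acid is converted to C3H5O3-; total volume = 0.01834 + 0.01653 = 0.03487 L, so [C3H5O3-] = 0.003668/0.03487 = 0.1052 M.
Kb = Kw/Ka = 1.0e-14 / 1.4 x 10^-4 = 7.14e-11.
[OH^-] = sqrt(Kb x [C3H5O3-]) = sqrt(7.14e-11 x 0.1052) = 2.74e-6 M.
pOH = 5.56, so pH = 14.00 - 5.56 = 8.44.

8.44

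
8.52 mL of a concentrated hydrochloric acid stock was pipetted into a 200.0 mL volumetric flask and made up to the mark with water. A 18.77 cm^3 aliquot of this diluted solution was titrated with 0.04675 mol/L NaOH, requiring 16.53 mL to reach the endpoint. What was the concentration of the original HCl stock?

0.966 M

n(NaOH) = 0.04675 x 0.01653 = 0.0007728 mol.
n(HCl) in the aliquot = 0.0007728 mol.
[diluted HCl] = 0.0007728 / 0.01877 = 0.04117 M.
Dilution factor = 200.0/8.520 = 23.47, so [stock] = 0.04117 x 23.47 = 0.966 M.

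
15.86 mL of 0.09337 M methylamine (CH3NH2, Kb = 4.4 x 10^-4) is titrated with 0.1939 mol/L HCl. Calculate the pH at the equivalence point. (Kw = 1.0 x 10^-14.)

n(CH3NH2) = 0.09337 x 0.01586 = 0.001481 mol; V(HCl) at equivalence = 0.001481/0.1939 = 0.007637 L.
At equivalence the base is fully converted to CH3NH3+; total volume = 0.02350 L, so [CH3NH3+] = 0.001481/0.02350 = 0.06302 M.
Ka(CH3NH3+) = Kw/Kb = 1.0e-14 / 4.4 x 10^-4 = 2.27e-11.
[H^+] = sqrt(Ka x [CH3NH3+]) = sqrt(2.27e-11 x 0.06302) = 1.20e-6 M.
pH = -log(1.20e-6) = 5.92.

5.92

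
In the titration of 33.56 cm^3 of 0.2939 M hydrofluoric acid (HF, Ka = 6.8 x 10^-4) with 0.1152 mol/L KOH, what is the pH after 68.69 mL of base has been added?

3.78

Initial n(HF) = 0.2939 x 0.03356 = 0.009863 mol.
n(KOH) added = 0.1152 x 0.06869 = 0.007913 mol, converting that many moles of HF to F-.
Remaining n(HF) = 0.001950 mol; n(F-) = 0.007913 mol.
By Henderson-Hasselbalch, pH = pKa + log([A^-]/[HA]) = 3.17 + log(0.007913/0.001950) = 3.17 + (+0.61) = 3.78.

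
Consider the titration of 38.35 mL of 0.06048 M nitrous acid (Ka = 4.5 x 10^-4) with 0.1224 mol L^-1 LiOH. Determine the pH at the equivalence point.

n(HNO2) = 0.06048 x 0.03835 = 0.002319 mol; V(LiOH) at equivalence = 0.002319/0.1224 = 0.01895 L.
At equivalence all the acid is converted to NO2-; total volume = 0.03835 + 0.01895 = 0.05730 L, so [NO2-] = 0.002319/0.05730 = 0.04048 M.
Kb = Kw/Ka = 1.0e-14 / 4.5 x 10^-4 = 2.22e-11.
[OH^-] = sqrt(Kb x [NO2-]) = sqrt(2.22e-11 x 0.04048) = 9.48e-7 M.
pOH = 6.02, so pH = 14.00 - 6.02 = 7.98.

7.98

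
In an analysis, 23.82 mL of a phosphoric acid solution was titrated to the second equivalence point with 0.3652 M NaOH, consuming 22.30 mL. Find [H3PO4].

0.171 M

n(NaOH) = 0.3652 x 0.02230 = 0.008144 mol.
At the second equivalence point, 2 mol OH^- react per mol H3PO4, so n(H3PO4) = 0.008144 / 2 = 0.004072 mol.
[H3PO4] = 0.004072 / 0.02382 L = 0.171 M.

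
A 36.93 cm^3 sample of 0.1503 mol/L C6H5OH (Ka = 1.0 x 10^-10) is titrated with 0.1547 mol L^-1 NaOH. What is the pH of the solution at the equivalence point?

n(C6H5OH) = 0.1503 x 0.03693 = 0.005551 mol; V(NaOH) at equivalence = 0.005551/0.1547 = 0.03588 L.
At equivalence all the acid is converted to C6H5O-; total volume = 0.03693 + 0.03588 = 0.07281 L, so [C6H5O-] = 0.005551/0.07281 = 0.07623 M.
Kb = Kw/Ka = 1.0e-14 / 1.0 x 10^-10 = 0.000100.
[OH^-] = sqrt(Kb x [C6H5O-]) = sqrt(0.000100 x 0.07623) = 0.00276 M.
pOH = 2.56, so pH = 14.00 - 2.56 = 11.44.

11.44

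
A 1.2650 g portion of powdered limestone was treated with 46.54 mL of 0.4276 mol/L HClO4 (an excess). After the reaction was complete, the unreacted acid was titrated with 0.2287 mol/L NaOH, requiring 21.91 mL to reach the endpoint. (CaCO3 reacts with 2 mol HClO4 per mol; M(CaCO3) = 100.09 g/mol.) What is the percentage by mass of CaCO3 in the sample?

Total n(HClO4) added = 0.4276 x 0.04654 = 0.01990 mol.
n(NaOH) used = 0.2287 x 0.02191 = 0.005011 mol, which equals the excess n(HClO4).
So n(HClO4) consumed by the sample = 0.01990 - 0.005011 = 0.01489 mol.
n(CaCO3) = 0.01489 / 2 = 0.007445 mol.
mass CaCO3 = 0.007445 x 100.09 = 0.7452 g, so %CaCO3 = 0.7452/1.2650 x 100 = 58.9%.

58.9%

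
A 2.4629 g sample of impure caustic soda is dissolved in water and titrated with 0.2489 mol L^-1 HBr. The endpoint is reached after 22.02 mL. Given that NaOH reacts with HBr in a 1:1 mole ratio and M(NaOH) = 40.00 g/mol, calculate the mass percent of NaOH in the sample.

n(HBr) = 0.2489 x 0.02202 = 0.005481 mol.
n(NaOH) = 0.005481 / 1 = 0.005481 mol.
mass of NaOH = 0.005481 x 40.00 = 0.2192 g.
% purity = 0.2192 / 2.4629 x 100 = 8.90%.

8.90%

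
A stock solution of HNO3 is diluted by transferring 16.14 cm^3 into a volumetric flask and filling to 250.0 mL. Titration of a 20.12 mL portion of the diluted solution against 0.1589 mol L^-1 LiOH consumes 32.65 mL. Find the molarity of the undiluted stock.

n(LiOH) = 0.1589 x 0.03265 = 0.005188 mol.
n(HNO3) in the aliquot = 0.005188 mol.
[diluted HNO3] = 0.005188 / 0.02012 = 0.2579 M.
Dilution factor = 250.0/16.14 = 15.49, so [stock] = 0.2579 x 15.49 = 3.99 M.

3.99 M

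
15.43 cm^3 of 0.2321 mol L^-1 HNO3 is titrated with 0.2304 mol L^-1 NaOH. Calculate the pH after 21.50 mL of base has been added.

12.57

n(acid) = 0.2321 x 0.01543 = 0.003581 mol; n(NaOH) added = 0.2304 x 0.02150 = 0.004954 mol.
Base is in excess by 0.004954 - 0.003581 = 0.001372 mol in a total volume of 0.03693 L.
[OH^-] = 0.001372/0.03693 = 0.03716 M, so pOH = 1.43 and pH = 14.00 - 1.43 = 12.57.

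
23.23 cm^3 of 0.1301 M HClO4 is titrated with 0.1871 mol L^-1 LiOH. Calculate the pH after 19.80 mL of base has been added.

12.20

n(acid) = 0.1301 x 0.02323 = 0.003022 mol; n(LiOH) added = 0.1871 x 0.01980 = 0.003705 mol.
Base is in excess by 0.003705 - 0.003022 = 0.0006824 mol in a total volume of 0.04303 L.
[OH^-] = 0.0006824/0.04303 = 0.01586 M, so pOH = 1.80 and pH = 14.00 - 1.80 = 12.20.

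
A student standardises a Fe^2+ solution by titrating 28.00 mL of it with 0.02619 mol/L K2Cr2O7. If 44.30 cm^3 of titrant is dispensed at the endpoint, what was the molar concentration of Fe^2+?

0.249 M

n(K2Cr2O7) = 0.02619 x 0.04430 = 0.001160 mol.
From the balanced equation, 1 mol K2Cr2O7 reacts with 6 mol Fe^2+, so n(Fe^2+) = 0.001160 x 6/1 = 0.006961 mol.
[Fe^2+] = 0.006961 / 0.02800 L = 0.249 M.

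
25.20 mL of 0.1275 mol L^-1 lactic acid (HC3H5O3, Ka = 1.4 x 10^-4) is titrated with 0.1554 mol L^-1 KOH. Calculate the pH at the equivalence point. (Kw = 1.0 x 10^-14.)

8.35

n(HC3H5O3) = 0.1275 x 0.02520 = 0.003213 mol; V(KOH) at equivalence = 0.003213/0.1554 = 0.02068 L.
At equivalence all the acid is converted to C3H5O3-; total volume = 0.02520 + 0.02068 = 0.04588 L, so [C3H5O3-] = 0.003213/0.04588 = 0.07004 M.
Kb = Kw/Ka = 1.0e-14 / 1.4 x 10^-4 = 7.14e-11.
[OH^-] = sqrt(Kb x [C3H5O3-]) = sqrt(7.14e-11 x 0.07004) = 2.24e-6 M.
pOH = 5.65, so pH = 14.00 - 5.65 = 8.35.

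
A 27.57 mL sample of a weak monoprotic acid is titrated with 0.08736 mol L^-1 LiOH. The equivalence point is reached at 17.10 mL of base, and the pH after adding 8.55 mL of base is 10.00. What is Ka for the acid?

8.55 mL is half of the equivalence volume, so this is the half-equivalence point where [HA] = [A^-].
At half-equivalence pH = pKa, so pKa = 10.00.
Ka = 10^(-10.00) = 1.0 x 10^-10.

1.0 x 10^-10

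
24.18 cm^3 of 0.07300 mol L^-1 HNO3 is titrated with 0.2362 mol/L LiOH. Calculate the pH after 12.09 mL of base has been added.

n(acid) = 0.07300 x 0.02418 = 0.001765 mol; n(LiOH) added = 0.2362 x 0.01209 = 0.002856 mol.
Base is in excess by 0.002856 - 0.001765 = 0.001091 mol in a total volume of 0.03627 L.
[OH^-] = 0.001091/0.03627 = 0.03007 M, so pOH = 1.52 and pH = 14.00 - 1.52 = 12.48.

12.48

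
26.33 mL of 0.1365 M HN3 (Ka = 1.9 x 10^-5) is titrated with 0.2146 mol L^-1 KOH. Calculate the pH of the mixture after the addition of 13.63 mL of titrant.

Initial n(HN3) = 0.1365 x 0.02633 = 0.003594 mol.
n(KOH) added = 0.2146 x 0.01363 = 0.002925 mol, converting that many moles of HN3 to N3-.
Remaining n(HN3) = 0.0006690 mol; n(N3-) = 0.002925 mol.
By Henderson-Hasselbalch, pH = pKa + log([A^-]/[HA]) = 4.72 + log(0.002925/0.0006690) = 4.72 + (+0.64) = 5.36.

5.36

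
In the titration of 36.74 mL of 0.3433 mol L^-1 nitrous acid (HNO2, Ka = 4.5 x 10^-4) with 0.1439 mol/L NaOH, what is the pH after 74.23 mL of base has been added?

Initial n(HNO2) = 0.3433 x 0.03674 = 0.01261 mol.
n(NaOH) added = 0.1439 x 0.07423 = 0.01068 mol, converting that many moles of HNO2 to NO2-.
Remaining n(HNO2) = 0.001931 mol; n(NO2-) = 0.01068 mol.
By Henderson-Hasselbalch, pH = pKa + log([A^-]/[HA]) = 3.35 + log(0.01068/0.001931) = 3.35 + (+0.74) = 4.09.

4.09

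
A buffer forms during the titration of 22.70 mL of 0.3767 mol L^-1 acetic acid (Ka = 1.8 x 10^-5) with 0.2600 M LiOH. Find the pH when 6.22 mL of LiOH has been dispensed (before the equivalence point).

Initial n(CH3COOH) = 0.3767 x 0.02270 = 0.008551 mol.
n(LiOH) added = 0.2600 x 0.006220 = 0.001617 mol, converting that many moles of CH3COOH to CH3COO-.
Remaining n(CH3COOH) = 0.006934 mol; n(CH3COO-) = 0.001617 mol.
By Henderson-Hasselbalch, pH = pKa + log([A^-]/[HA]) = 4.74 + log(0.001617/0.006934) = 4.74 + (-0.63) = 4.11.

4.11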